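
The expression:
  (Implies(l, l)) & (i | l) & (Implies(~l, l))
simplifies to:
l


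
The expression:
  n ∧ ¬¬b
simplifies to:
b ∧ n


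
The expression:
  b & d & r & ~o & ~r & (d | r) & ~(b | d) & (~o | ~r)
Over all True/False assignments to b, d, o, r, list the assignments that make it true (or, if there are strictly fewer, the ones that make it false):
is never true.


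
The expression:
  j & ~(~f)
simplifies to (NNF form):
f & j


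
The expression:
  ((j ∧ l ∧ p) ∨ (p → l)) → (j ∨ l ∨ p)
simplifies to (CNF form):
j ∨ l ∨ p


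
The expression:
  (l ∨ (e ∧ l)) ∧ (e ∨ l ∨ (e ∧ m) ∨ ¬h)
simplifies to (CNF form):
l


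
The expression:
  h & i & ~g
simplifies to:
h & i & ~g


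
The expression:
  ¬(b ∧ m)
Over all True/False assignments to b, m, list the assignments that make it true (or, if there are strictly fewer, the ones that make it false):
is false only for:
  b=True, m=True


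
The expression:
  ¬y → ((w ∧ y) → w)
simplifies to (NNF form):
True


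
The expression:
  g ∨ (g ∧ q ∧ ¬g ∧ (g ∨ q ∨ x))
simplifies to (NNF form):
g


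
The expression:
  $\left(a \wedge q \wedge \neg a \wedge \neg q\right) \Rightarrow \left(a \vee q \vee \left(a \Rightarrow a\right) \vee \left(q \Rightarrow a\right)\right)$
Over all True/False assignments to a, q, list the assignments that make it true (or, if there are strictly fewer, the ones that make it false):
is always true.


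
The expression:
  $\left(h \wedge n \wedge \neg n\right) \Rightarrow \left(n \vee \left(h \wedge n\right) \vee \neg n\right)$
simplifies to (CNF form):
$\text{True}$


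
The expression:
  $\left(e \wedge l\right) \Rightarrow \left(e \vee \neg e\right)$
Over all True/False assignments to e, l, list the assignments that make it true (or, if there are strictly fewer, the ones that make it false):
is always true.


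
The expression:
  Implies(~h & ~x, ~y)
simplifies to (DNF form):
h | x | ~y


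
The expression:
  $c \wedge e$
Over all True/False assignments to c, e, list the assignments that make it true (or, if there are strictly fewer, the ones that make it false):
is true only for:
  c=True, e=True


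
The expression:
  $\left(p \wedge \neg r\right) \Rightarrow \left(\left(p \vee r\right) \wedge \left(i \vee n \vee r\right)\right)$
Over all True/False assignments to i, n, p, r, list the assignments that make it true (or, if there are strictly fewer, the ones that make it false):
is false only for:
  i=False, n=False, p=True, r=False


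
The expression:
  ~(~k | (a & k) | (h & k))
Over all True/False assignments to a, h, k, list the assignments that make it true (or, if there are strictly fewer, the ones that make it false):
is true only for:
  a=False, h=False, k=True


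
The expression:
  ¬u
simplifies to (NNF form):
¬u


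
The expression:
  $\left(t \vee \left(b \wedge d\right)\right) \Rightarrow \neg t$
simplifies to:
$\neg t$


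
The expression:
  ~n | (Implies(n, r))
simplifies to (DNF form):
r | ~n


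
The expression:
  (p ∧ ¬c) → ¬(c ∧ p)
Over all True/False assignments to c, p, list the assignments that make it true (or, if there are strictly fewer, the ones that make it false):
is always true.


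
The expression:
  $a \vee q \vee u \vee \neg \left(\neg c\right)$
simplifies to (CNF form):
$a \vee c \vee q \vee u$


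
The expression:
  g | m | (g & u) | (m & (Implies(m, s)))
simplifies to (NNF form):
g | m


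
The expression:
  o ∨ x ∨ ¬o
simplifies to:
True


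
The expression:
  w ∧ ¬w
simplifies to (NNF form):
False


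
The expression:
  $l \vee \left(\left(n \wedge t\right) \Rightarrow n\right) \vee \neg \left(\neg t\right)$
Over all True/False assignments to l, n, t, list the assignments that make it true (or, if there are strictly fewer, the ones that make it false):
is always true.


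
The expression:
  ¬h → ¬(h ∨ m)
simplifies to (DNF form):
h ∨ ¬m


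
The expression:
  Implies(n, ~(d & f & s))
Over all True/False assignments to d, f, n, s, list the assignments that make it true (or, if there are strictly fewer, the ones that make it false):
is false only for:
  d=True, f=True, n=True, s=True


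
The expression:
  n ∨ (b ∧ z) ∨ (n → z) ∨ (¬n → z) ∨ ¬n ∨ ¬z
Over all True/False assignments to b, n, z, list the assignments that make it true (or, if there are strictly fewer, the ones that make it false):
is always true.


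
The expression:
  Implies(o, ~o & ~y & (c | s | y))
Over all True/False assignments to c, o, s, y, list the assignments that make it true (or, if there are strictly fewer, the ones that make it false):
is true only for:
  c=False, o=False, s=False, y=False;
  c=False, o=False, s=False, y=True;
  c=False, o=False, s=True, y=False;
  c=False, o=False, s=True, y=True;
  c=True, o=False, s=False, y=False;
  c=True, o=False, s=False, y=True;
  c=True, o=False, s=True, y=False;
  c=True, o=False, s=True, y=True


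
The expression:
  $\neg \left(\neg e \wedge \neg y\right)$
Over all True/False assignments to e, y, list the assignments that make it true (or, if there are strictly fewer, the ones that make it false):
is false only for:
  e=False, y=False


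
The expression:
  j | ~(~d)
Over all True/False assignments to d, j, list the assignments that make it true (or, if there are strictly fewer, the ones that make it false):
is false only for:
  d=False, j=False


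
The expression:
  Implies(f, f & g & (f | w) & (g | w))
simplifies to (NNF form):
g | ~f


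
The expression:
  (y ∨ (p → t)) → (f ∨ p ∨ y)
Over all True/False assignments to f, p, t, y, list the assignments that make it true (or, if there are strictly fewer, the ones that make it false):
is false only for:
  f=False, p=False, t=False, y=False;
  f=False, p=False, t=True, y=False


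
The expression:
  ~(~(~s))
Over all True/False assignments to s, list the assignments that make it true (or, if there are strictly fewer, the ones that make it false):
is true only for:
  s=False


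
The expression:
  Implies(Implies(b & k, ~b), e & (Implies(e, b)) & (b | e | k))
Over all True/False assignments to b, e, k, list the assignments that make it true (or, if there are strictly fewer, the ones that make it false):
is true only for:
  b=True, e=False, k=True;
  b=True, e=True, k=False;
  b=True, e=True, k=True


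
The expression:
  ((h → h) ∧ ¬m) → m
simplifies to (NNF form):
m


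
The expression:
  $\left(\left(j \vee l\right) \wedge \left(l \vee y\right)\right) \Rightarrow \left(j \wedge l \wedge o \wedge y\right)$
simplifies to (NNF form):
$\left(\neg j \wedge \neg l\right) \vee \left(\neg l \wedge \neg y\right) \vee \left(j \wedge l \wedge o \wedge y\right)$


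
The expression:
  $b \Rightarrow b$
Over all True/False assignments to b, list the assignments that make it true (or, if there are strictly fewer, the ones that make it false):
is always true.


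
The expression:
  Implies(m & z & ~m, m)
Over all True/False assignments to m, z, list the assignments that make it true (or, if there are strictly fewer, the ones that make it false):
is always true.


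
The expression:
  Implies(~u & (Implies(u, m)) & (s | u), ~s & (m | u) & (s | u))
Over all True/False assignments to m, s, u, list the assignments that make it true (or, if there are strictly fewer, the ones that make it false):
is false only for:
  m=False, s=True, u=False;
  m=True, s=True, u=False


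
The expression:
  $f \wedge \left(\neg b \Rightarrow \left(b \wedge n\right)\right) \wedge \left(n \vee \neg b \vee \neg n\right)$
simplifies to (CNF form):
$b \wedge f$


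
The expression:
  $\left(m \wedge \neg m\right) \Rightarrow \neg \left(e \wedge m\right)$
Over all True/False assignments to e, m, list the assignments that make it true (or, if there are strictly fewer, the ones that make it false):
is always true.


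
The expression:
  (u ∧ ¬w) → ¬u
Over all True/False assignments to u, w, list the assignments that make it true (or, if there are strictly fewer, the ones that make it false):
is false only for:
  u=True, w=False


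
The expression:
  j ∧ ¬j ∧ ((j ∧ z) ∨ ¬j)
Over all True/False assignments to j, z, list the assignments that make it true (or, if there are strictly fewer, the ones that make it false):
is never true.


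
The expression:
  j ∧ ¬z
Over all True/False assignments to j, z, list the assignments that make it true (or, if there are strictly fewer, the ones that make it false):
is true only for:
  j=True, z=False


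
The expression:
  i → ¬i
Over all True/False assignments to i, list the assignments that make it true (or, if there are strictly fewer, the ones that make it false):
is true only for:
  i=False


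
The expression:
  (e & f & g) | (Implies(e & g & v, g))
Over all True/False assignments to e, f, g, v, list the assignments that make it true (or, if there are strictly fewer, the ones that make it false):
is always true.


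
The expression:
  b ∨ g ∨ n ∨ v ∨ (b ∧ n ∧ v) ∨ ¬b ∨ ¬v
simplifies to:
True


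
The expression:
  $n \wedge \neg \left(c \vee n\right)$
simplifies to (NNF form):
$\text{False}$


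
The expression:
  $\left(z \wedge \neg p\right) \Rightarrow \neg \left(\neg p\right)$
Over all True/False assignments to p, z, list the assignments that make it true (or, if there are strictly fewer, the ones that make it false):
is false only for:
  p=False, z=True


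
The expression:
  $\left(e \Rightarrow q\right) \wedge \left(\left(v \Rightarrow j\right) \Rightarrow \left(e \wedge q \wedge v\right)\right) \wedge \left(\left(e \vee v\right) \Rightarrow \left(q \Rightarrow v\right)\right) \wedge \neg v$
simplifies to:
$\text{False}$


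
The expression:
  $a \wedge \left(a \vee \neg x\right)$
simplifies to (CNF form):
$a$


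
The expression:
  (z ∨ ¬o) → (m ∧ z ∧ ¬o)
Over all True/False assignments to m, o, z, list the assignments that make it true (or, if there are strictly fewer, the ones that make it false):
is true only for:
  m=False, o=True, z=False;
  m=True, o=False, z=True;
  m=True, o=True, z=False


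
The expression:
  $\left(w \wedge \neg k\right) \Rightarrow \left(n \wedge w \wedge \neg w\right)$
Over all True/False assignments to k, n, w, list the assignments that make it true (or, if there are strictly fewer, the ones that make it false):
is false only for:
  k=False, n=False, w=True;
  k=False, n=True, w=True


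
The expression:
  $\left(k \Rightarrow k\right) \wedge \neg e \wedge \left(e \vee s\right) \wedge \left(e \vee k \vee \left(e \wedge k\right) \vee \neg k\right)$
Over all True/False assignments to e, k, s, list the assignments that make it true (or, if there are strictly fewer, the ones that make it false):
is true only for:
  e=False, k=False, s=True;
  e=False, k=True, s=True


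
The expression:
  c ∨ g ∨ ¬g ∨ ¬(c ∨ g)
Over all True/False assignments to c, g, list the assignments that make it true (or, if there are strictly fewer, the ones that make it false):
is always true.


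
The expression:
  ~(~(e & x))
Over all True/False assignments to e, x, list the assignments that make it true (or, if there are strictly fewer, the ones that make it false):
is true only for:
  e=True, x=True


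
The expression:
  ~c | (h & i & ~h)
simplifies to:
~c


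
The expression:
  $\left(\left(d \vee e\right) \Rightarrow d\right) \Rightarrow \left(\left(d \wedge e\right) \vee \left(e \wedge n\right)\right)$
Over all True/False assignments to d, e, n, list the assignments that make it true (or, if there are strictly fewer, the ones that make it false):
is true only for:
  d=False, e=True, n=False;
  d=False, e=True, n=True;
  d=True, e=True, n=False;
  d=True, e=True, n=True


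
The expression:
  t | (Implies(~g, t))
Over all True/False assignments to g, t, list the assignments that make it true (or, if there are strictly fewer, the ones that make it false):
is false only for:
  g=False, t=False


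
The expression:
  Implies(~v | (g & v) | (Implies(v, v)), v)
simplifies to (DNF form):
v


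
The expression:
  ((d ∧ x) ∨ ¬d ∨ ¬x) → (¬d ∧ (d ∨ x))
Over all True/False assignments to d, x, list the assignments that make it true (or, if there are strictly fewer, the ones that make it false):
is true only for:
  d=False, x=True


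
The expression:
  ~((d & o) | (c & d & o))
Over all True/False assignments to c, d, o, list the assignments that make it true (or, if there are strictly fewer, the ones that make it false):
is false only for:
  c=False, d=True, o=True;
  c=True, d=True, o=True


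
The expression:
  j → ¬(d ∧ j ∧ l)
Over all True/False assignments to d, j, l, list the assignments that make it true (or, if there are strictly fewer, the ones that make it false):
is false only for:
  d=True, j=True, l=True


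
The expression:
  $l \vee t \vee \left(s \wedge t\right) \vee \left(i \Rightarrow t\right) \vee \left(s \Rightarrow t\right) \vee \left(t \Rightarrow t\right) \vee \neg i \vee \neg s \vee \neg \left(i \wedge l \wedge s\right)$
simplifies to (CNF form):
$\text{True}$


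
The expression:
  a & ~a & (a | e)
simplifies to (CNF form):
False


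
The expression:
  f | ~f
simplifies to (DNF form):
True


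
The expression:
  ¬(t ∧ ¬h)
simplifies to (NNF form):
h ∨ ¬t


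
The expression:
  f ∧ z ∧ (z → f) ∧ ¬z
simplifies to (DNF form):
False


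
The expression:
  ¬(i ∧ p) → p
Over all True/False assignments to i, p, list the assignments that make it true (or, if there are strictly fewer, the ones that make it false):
is true only for:
  i=False, p=True;
  i=True, p=True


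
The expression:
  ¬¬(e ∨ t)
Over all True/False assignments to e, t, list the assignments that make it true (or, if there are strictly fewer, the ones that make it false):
is false only for:
  e=False, t=False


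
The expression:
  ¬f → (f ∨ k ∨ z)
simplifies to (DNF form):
f ∨ k ∨ z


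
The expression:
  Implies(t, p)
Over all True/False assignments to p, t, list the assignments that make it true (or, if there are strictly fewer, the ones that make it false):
is false only for:
  p=False, t=True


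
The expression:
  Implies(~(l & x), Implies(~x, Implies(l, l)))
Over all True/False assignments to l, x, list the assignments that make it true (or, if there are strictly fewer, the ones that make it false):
is always true.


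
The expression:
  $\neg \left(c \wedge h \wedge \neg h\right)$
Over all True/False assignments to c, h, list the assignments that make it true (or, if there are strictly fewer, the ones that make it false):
is always true.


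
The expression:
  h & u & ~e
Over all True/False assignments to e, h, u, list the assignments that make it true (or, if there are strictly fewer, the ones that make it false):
is true only for:
  e=False, h=True, u=True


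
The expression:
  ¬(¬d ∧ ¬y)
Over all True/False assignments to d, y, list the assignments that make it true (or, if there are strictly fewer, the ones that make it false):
is false only for:
  d=False, y=False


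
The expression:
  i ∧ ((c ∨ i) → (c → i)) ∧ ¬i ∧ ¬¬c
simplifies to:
False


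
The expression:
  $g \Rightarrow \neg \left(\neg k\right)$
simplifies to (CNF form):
$k \vee \neg g$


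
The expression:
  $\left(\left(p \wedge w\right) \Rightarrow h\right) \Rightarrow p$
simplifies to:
$p$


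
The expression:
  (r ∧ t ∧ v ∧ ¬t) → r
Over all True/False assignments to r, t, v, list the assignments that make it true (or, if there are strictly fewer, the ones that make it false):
is always true.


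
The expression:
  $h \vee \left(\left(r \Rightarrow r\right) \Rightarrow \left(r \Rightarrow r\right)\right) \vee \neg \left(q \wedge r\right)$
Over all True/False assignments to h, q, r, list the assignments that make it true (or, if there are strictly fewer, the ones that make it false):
is always true.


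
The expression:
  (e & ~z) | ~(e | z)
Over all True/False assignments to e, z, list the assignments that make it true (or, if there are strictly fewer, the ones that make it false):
is true only for:
  e=False, z=False;
  e=True, z=False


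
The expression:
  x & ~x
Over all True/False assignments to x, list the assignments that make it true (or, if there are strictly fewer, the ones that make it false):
is never true.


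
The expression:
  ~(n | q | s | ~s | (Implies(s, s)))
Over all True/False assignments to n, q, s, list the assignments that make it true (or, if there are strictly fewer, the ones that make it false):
is never true.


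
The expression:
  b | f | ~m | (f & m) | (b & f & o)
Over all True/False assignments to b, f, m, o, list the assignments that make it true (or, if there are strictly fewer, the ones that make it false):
is false only for:
  b=False, f=False, m=True, o=False;
  b=False, f=False, m=True, o=True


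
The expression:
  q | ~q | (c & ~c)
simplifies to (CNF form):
True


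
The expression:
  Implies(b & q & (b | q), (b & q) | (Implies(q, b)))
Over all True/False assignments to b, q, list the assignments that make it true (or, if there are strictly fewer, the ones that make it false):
is always true.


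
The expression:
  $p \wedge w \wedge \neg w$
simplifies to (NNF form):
$\text{False}$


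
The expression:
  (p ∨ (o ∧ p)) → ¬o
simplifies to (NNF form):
¬o ∨ ¬p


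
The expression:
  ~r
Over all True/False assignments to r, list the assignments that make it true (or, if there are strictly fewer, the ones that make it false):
is true only for:
  r=False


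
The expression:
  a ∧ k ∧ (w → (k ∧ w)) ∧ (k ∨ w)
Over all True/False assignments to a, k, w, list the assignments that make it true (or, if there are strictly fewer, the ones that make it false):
is true only for:
  a=True, k=True, w=False;
  a=True, k=True, w=True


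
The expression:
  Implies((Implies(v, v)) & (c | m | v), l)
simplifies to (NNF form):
l | (~c & ~m & ~v)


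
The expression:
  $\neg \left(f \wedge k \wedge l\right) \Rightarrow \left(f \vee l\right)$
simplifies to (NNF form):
$f \vee l$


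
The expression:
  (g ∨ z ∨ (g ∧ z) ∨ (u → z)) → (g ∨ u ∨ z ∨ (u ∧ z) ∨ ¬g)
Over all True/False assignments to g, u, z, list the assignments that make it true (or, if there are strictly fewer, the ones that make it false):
is always true.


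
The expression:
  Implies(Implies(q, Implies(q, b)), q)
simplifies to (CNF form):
q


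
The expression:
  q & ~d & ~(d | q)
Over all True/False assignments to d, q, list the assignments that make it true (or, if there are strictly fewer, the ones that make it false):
is never true.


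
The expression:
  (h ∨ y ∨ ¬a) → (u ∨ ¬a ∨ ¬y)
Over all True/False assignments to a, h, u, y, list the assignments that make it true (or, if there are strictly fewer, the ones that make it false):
is false only for:
  a=True, h=False, u=False, y=True;
  a=True, h=True, u=False, y=True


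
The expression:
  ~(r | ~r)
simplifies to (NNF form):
False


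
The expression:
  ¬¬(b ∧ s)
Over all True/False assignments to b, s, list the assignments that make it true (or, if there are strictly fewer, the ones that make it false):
is true only for:
  b=True, s=True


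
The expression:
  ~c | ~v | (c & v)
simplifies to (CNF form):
True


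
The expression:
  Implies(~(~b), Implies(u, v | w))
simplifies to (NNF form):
v | w | ~b | ~u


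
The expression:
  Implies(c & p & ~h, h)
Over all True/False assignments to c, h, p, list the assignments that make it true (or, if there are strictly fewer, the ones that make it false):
is false only for:
  c=True, h=False, p=True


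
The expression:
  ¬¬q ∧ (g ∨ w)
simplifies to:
q ∧ (g ∨ w)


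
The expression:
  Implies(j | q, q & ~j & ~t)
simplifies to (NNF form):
~j & (~q | ~t)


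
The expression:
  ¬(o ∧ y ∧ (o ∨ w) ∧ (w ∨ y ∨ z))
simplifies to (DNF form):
¬o ∨ ¬y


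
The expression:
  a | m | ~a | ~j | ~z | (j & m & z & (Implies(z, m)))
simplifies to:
True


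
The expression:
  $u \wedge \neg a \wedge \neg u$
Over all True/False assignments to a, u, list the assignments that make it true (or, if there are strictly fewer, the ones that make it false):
is never true.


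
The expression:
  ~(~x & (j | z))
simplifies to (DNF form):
x | (~j & ~z)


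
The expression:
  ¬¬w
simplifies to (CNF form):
w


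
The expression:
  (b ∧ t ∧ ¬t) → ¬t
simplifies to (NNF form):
True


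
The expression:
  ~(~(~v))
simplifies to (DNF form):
~v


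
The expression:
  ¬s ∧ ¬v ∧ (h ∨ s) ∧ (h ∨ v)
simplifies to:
h ∧ ¬s ∧ ¬v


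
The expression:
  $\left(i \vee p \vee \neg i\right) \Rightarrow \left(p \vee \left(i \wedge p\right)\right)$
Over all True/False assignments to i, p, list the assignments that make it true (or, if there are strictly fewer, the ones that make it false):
is true only for:
  i=False, p=True;
  i=True, p=True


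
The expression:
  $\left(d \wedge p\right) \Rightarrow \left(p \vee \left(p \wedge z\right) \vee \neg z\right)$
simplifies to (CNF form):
$\text{True}$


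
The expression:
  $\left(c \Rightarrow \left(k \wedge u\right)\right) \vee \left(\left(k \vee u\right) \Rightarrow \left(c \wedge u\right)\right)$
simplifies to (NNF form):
$u \vee \neg c \vee \neg k$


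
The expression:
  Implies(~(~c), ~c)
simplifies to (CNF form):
~c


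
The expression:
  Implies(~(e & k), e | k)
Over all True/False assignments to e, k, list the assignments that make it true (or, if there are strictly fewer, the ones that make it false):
is false only for:
  e=False, k=False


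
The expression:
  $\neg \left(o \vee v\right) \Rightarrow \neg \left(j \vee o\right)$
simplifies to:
$o \vee v \vee \neg j$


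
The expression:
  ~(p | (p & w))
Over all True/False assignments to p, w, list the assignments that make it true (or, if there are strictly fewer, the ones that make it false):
is true only for:
  p=False, w=False;
  p=False, w=True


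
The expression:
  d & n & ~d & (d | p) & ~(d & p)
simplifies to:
False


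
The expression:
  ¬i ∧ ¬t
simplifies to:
¬i ∧ ¬t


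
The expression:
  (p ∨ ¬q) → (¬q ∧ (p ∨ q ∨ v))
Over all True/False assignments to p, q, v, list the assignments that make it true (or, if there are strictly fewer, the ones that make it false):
is false only for:
  p=False, q=False, v=False;
  p=True, q=True, v=False;
  p=True, q=True, v=True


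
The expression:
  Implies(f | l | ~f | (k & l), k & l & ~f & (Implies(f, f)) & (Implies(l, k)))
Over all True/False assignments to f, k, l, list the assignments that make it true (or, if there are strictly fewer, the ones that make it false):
is true only for:
  f=False, k=True, l=True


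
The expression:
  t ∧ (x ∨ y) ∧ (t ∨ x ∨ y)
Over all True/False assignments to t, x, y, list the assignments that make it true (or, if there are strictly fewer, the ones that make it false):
is true only for:
  t=True, x=False, y=True;
  t=True, x=True, y=False;
  t=True, x=True, y=True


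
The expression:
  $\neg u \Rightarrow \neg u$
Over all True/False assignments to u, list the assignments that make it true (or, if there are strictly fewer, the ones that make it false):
is always true.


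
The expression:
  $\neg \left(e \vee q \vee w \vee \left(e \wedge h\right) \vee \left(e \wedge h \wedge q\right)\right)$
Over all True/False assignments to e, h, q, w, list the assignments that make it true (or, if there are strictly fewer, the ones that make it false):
is true only for:
  e=False, h=False, q=False, w=False;
  e=False, h=True, q=False, w=False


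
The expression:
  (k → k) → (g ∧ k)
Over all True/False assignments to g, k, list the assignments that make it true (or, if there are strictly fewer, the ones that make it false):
is true only for:
  g=True, k=True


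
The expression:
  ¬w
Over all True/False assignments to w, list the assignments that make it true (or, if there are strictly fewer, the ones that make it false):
is true only for:
  w=False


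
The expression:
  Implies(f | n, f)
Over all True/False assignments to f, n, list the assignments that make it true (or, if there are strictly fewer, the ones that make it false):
is false only for:
  f=False, n=True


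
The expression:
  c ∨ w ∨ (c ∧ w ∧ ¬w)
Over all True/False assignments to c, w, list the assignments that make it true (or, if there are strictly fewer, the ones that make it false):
is false only for:
  c=False, w=False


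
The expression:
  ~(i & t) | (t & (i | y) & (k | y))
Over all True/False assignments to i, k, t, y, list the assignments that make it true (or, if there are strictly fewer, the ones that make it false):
is false only for:
  i=True, k=False, t=True, y=False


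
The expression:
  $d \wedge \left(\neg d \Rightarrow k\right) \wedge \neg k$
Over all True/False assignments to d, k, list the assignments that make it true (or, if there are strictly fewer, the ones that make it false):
is true only for:
  d=True, k=False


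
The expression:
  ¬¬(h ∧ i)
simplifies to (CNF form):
h ∧ i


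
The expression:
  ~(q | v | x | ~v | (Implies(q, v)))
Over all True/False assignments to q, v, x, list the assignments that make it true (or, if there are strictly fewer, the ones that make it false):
is never true.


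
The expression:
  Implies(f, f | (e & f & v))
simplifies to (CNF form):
True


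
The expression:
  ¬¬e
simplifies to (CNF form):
e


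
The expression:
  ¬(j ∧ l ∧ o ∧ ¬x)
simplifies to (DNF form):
x ∨ ¬j ∨ ¬l ∨ ¬o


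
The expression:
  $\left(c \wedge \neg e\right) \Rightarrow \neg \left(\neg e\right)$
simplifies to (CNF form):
$e \vee \neg c$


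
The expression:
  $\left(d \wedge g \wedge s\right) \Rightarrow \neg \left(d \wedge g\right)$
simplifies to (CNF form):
$\neg d \vee \neg g \vee \neg s$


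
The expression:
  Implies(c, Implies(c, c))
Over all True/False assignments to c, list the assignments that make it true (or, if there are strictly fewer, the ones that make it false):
is always true.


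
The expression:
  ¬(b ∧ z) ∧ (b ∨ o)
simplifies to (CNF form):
(b ∨ o) ∧ (¬b ∨ ¬z)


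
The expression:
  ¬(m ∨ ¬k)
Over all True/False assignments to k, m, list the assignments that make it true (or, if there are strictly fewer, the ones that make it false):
is true only for:
  k=True, m=False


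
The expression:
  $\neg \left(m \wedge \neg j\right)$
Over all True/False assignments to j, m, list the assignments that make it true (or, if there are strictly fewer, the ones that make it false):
is false only for:
  j=False, m=True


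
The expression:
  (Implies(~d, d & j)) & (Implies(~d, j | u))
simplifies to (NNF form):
d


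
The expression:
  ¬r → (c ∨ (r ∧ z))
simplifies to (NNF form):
c ∨ r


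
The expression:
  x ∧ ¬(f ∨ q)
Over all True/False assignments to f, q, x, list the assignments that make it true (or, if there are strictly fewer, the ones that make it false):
is true only for:
  f=False, q=False, x=True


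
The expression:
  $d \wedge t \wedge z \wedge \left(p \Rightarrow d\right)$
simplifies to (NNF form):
$d \wedge t \wedge z$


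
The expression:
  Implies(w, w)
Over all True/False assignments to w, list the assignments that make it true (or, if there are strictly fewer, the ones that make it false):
is always true.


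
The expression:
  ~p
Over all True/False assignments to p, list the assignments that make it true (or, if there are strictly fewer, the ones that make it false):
is true only for:
  p=False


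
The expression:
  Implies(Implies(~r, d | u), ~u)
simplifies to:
~u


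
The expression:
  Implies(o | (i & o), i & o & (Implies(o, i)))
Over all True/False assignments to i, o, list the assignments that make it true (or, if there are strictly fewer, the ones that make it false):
is false only for:
  i=False, o=True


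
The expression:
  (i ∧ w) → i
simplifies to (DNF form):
True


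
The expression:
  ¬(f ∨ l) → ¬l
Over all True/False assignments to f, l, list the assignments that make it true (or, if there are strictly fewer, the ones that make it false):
is always true.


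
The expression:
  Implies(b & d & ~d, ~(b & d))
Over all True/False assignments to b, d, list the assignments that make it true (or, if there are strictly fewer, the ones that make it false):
is always true.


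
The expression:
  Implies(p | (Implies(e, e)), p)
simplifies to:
p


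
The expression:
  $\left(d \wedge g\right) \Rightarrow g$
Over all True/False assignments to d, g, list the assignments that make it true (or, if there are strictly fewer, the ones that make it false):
is always true.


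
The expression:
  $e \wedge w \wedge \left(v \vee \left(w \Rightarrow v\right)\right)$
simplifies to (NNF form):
$e \wedge v \wedge w$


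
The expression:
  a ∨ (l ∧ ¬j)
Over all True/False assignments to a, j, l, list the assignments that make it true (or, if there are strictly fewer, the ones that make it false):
is false only for:
  a=False, j=False, l=False;
  a=False, j=True, l=False;
  a=False, j=True, l=True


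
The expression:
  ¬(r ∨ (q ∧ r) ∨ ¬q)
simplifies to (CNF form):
q ∧ ¬r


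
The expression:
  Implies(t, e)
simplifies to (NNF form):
e | ~t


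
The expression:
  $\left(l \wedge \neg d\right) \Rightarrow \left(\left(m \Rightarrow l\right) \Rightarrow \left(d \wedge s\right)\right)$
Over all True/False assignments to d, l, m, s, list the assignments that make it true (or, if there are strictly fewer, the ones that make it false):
is false only for:
  d=False, l=True, m=False, s=False;
  d=False, l=True, m=False, s=True;
  d=False, l=True, m=True, s=False;
  d=False, l=True, m=True, s=True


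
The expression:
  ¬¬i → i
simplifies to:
True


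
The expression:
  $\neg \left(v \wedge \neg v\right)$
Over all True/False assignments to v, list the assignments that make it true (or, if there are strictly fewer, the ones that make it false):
is always true.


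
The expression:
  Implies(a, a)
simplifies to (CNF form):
True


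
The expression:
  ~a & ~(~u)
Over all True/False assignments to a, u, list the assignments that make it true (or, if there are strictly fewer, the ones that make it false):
is true only for:
  a=False, u=True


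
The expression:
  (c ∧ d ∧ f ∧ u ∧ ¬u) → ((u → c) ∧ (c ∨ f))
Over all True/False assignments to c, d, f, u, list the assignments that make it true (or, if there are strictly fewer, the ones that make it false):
is always true.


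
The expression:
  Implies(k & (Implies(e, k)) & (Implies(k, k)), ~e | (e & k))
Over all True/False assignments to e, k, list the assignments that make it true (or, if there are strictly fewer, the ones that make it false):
is always true.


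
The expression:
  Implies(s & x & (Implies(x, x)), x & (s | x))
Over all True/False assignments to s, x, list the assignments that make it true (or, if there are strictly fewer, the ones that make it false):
is always true.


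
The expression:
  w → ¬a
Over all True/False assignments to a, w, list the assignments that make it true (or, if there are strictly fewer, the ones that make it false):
is false only for:
  a=True, w=True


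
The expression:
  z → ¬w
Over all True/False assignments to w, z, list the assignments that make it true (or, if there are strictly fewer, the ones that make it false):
is false only for:
  w=True, z=True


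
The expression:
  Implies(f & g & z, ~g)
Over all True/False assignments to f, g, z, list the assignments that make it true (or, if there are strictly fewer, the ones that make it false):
is false only for:
  f=True, g=True, z=True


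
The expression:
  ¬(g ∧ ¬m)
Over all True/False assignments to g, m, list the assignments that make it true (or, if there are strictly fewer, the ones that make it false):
is false only for:
  g=True, m=False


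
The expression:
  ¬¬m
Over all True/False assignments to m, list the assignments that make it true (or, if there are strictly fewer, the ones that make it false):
is true only for:
  m=True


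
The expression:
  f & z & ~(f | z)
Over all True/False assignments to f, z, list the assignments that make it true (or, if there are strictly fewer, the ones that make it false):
is never true.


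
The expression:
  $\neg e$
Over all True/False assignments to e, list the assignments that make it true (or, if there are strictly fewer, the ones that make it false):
is true only for:
  e=False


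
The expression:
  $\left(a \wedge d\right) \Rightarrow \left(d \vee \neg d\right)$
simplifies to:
$\text{True}$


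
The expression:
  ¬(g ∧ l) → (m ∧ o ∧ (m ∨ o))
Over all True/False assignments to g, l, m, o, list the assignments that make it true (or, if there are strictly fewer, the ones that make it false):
is true only for:
  g=False, l=False, m=True, o=True;
  g=False, l=True, m=True, o=True;
  g=True, l=False, m=True, o=True;
  g=True, l=True, m=False, o=False;
  g=True, l=True, m=False, o=True;
  g=True, l=True, m=True, o=False;
  g=True, l=True, m=True, o=True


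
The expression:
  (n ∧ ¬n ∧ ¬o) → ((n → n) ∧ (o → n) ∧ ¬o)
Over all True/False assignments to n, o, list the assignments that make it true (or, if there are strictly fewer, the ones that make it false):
is always true.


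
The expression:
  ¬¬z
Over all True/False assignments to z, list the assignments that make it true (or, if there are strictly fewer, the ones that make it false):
is true only for:
  z=True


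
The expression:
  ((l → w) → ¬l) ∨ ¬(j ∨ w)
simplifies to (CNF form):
¬l ∨ ¬w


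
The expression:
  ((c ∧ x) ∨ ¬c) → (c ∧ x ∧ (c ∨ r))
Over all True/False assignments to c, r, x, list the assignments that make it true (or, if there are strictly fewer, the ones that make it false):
is true only for:
  c=True, r=False, x=False;
  c=True, r=False, x=True;
  c=True, r=True, x=False;
  c=True, r=True, x=True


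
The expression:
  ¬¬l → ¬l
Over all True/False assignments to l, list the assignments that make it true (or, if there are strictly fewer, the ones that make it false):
is true only for:
  l=False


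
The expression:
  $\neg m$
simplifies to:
$\neg m$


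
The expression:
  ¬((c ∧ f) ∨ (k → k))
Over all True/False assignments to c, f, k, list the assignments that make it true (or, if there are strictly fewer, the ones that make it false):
is never true.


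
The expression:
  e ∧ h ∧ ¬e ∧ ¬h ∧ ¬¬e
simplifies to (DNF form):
False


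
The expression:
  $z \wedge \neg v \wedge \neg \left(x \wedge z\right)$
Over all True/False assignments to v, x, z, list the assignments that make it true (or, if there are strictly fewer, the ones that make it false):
is true only for:
  v=False, x=False, z=True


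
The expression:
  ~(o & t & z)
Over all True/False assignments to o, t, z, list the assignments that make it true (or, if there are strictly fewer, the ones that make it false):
is false only for:
  o=True, t=True, z=True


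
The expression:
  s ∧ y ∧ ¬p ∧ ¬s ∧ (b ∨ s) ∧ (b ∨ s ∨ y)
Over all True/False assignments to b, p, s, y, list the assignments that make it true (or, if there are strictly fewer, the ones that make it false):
is never true.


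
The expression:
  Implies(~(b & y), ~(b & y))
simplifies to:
True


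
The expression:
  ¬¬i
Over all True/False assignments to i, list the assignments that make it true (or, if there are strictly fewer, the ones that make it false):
is true only for:
  i=True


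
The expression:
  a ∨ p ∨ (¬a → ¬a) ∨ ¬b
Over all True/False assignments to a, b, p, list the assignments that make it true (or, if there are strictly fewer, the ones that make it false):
is always true.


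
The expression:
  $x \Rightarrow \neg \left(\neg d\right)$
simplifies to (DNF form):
$d \vee \neg x$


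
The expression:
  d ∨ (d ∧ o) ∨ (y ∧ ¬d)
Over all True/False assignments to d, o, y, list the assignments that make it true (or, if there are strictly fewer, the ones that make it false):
is false only for:
  d=False, o=False, y=False;
  d=False, o=True, y=False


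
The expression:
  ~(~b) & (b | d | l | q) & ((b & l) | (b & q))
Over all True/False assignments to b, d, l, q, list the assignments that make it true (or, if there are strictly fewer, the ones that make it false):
is true only for:
  b=True, d=False, l=False, q=True;
  b=True, d=False, l=True, q=False;
  b=True, d=False, l=True, q=True;
  b=True, d=True, l=False, q=True;
  b=True, d=True, l=True, q=False;
  b=True, d=True, l=True, q=True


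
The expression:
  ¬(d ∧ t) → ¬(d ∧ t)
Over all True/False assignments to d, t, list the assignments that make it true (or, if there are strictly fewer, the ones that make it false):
is always true.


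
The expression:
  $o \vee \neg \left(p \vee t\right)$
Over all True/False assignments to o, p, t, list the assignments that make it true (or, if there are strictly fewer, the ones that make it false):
is false only for:
  o=False, p=False, t=True;
  o=False, p=True, t=False;
  o=False, p=True, t=True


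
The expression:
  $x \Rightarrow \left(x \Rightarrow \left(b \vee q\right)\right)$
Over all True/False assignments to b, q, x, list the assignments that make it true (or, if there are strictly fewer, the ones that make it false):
is false only for:
  b=False, q=False, x=True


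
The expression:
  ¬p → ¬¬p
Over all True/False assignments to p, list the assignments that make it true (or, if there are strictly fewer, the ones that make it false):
is true only for:
  p=True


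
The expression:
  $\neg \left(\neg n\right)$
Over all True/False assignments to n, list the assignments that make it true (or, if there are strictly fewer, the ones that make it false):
is true only for:
  n=True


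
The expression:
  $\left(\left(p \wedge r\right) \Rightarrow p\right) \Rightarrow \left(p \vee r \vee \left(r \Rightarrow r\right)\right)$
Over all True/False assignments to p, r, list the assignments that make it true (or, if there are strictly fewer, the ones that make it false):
is always true.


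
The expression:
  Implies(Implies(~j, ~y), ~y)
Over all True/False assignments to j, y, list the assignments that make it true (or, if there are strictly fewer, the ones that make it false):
is false only for:
  j=True, y=True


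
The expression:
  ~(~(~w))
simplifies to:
~w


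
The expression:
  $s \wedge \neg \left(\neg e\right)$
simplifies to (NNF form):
$e \wedge s$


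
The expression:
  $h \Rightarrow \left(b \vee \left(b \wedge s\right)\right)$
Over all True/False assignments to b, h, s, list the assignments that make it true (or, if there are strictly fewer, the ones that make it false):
is false only for:
  b=False, h=True, s=False;
  b=False, h=True, s=True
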